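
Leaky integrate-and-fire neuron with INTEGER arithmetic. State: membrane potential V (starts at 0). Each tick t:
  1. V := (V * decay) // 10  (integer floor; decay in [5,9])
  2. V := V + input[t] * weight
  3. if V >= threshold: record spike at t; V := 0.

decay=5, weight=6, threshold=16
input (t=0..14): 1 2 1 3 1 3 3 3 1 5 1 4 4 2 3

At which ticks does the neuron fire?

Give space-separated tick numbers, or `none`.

t=0: input=1 -> V=6
t=1: input=2 -> V=15
t=2: input=1 -> V=13
t=3: input=3 -> V=0 FIRE
t=4: input=1 -> V=6
t=5: input=3 -> V=0 FIRE
t=6: input=3 -> V=0 FIRE
t=7: input=3 -> V=0 FIRE
t=8: input=1 -> V=6
t=9: input=5 -> V=0 FIRE
t=10: input=1 -> V=6
t=11: input=4 -> V=0 FIRE
t=12: input=4 -> V=0 FIRE
t=13: input=2 -> V=12
t=14: input=3 -> V=0 FIRE

Answer: 3 5 6 7 9 11 12 14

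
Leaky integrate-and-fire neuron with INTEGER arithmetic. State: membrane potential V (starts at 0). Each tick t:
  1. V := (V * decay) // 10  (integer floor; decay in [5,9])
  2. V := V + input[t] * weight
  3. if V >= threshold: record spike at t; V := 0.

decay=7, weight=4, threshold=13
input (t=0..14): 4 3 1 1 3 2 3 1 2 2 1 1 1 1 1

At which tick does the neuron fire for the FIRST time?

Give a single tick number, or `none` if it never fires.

t=0: input=4 -> V=0 FIRE
t=1: input=3 -> V=12
t=2: input=1 -> V=12
t=3: input=1 -> V=12
t=4: input=3 -> V=0 FIRE
t=5: input=2 -> V=8
t=6: input=3 -> V=0 FIRE
t=7: input=1 -> V=4
t=8: input=2 -> V=10
t=9: input=2 -> V=0 FIRE
t=10: input=1 -> V=4
t=11: input=1 -> V=6
t=12: input=1 -> V=8
t=13: input=1 -> V=9
t=14: input=1 -> V=10

Answer: 0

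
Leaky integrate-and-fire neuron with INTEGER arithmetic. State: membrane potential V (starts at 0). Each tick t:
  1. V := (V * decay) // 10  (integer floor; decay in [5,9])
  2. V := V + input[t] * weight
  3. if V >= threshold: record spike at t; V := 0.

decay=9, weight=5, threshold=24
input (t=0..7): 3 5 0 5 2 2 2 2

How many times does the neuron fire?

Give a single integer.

Answer: 3

Derivation:
t=0: input=3 -> V=15
t=1: input=5 -> V=0 FIRE
t=2: input=0 -> V=0
t=3: input=5 -> V=0 FIRE
t=4: input=2 -> V=10
t=5: input=2 -> V=19
t=6: input=2 -> V=0 FIRE
t=7: input=2 -> V=10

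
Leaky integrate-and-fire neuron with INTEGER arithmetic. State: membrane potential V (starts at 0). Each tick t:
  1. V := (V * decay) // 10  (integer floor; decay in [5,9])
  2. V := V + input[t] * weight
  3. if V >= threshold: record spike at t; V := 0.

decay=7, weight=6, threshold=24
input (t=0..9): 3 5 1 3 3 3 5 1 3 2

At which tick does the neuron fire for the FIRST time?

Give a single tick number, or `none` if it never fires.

Answer: 1

Derivation:
t=0: input=3 -> V=18
t=1: input=5 -> V=0 FIRE
t=2: input=1 -> V=6
t=3: input=3 -> V=22
t=4: input=3 -> V=0 FIRE
t=5: input=3 -> V=18
t=6: input=5 -> V=0 FIRE
t=7: input=1 -> V=6
t=8: input=3 -> V=22
t=9: input=2 -> V=0 FIRE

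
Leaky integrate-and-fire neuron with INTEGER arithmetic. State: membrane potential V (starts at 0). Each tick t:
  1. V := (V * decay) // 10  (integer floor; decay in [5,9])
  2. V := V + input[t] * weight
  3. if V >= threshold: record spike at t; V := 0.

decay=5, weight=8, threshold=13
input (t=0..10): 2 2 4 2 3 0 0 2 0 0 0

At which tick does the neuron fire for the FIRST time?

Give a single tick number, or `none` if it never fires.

t=0: input=2 -> V=0 FIRE
t=1: input=2 -> V=0 FIRE
t=2: input=4 -> V=0 FIRE
t=3: input=2 -> V=0 FIRE
t=4: input=3 -> V=0 FIRE
t=5: input=0 -> V=0
t=6: input=0 -> V=0
t=7: input=2 -> V=0 FIRE
t=8: input=0 -> V=0
t=9: input=0 -> V=0
t=10: input=0 -> V=0

Answer: 0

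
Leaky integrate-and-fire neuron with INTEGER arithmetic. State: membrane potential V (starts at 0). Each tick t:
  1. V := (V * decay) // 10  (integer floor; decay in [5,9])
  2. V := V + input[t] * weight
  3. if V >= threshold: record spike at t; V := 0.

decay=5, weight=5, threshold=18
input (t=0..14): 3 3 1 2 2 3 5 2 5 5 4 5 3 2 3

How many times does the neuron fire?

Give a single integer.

Answer: 8

Derivation:
t=0: input=3 -> V=15
t=1: input=3 -> V=0 FIRE
t=2: input=1 -> V=5
t=3: input=2 -> V=12
t=4: input=2 -> V=16
t=5: input=3 -> V=0 FIRE
t=6: input=5 -> V=0 FIRE
t=7: input=2 -> V=10
t=8: input=5 -> V=0 FIRE
t=9: input=5 -> V=0 FIRE
t=10: input=4 -> V=0 FIRE
t=11: input=5 -> V=0 FIRE
t=12: input=3 -> V=15
t=13: input=2 -> V=17
t=14: input=3 -> V=0 FIRE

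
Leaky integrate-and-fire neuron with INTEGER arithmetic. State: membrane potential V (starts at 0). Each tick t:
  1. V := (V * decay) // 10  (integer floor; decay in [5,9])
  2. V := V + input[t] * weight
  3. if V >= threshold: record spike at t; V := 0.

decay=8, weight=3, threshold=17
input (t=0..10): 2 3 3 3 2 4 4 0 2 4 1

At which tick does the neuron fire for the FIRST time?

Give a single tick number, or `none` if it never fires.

Answer: 2

Derivation:
t=0: input=2 -> V=6
t=1: input=3 -> V=13
t=2: input=3 -> V=0 FIRE
t=3: input=3 -> V=9
t=4: input=2 -> V=13
t=5: input=4 -> V=0 FIRE
t=6: input=4 -> V=12
t=7: input=0 -> V=9
t=8: input=2 -> V=13
t=9: input=4 -> V=0 FIRE
t=10: input=1 -> V=3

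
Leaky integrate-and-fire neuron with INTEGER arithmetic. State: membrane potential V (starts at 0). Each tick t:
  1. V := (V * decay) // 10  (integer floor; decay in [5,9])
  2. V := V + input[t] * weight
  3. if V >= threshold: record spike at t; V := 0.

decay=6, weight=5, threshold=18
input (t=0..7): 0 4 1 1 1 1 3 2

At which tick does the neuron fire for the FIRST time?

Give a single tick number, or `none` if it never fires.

Answer: 1

Derivation:
t=0: input=0 -> V=0
t=1: input=4 -> V=0 FIRE
t=2: input=1 -> V=5
t=3: input=1 -> V=8
t=4: input=1 -> V=9
t=5: input=1 -> V=10
t=6: input=3 -> V=0 FIRE
t=7: input=2 -> V=10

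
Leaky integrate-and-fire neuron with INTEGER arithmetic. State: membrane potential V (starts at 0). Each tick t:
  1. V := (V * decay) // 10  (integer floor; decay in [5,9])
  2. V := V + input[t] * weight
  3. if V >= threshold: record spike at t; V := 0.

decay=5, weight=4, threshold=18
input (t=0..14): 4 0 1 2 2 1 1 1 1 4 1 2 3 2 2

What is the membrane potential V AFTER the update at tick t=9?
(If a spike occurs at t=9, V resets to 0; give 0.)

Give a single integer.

t=0: input=4 -> V=16
t=1: input=0 -> V=8
t=2: input=1 -> V=8
t=3: input=2 -> V=12
t=4: input=2 -> V=14
t=5: input=1 -> V=11
t=6: input=1 -> V=9
t=7: input=1 -> V=8
t=8: input=1 -> V=8
t=9: input=4 -> V=0 FIRE
t=10: input=1 -> V=4
t=11: input=2 -> V=10
t=12: input=3 -> V=17
t=13: input=2 -> V=16
t=14: input=2 -> V=16

Answer: 0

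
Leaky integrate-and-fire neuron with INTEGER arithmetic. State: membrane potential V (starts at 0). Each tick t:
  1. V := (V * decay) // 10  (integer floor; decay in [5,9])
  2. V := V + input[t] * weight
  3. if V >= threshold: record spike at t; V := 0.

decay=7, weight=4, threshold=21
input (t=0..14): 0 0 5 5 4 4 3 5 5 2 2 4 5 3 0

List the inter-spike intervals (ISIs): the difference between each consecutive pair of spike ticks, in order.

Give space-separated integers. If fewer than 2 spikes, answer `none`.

t=0: input=0 -> V=0
t=1: input=0 -> V=0
t=2: input=5 -> V=20
t=3: input=5 -> V=0 FIRE
t=4: input=4 -> V=16
t=5: input=4 -> V=0 FIRE
t=6: input=3 -> V=12
t=7: input=5 -> V=0 FIRE
t=8: input=5 -> V=20
t=9: input=2 -> V=0 FIRE
t=10: input=2 -> V=8
t=11: input=4 -> V=0 FIRE
t=12: input=5 -> V=20
t=13: input=3 -> V=0 FIRE
t=14: input=0 -> V=0

Answer: 2 2 2 2 2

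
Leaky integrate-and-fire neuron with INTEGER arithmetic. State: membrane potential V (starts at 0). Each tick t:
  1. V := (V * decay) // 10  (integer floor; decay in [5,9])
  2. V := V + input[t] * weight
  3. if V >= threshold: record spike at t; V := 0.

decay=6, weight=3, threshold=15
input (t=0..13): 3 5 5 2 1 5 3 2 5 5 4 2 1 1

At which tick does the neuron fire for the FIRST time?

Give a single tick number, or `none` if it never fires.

Answer: 1

Derivation:
t=0: input=3 -> V=9
t=1: input=5 -> V=0 FIRE
t=2: input=5 -> V=0 FIRE
t=3: input=2 -> V=6
t=4: input=1 -> V=6
t=5: input=5 -> V=0 FIRE
t=6: input=3 -> V=9
t=7: input=2 -> V=11
t=8: input=5 -> V=0 FIRE
t=9: input=5 -> V=0 FIRE
t=10: input=4 -> V=12
t=11: input=2 -> V=13
t=12: input=1 -> V=10
t=13: input=1 -> V=9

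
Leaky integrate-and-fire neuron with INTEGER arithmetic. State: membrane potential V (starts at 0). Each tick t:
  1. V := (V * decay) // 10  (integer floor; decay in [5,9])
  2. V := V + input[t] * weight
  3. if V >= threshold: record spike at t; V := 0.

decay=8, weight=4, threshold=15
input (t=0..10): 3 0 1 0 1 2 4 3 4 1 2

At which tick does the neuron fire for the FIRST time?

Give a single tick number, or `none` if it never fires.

t=0: input=3 -> V=12
t=1: input=0 -> V=9
t=2: input=1 -> V=11
t=3: input=0 -> V=8
t=4: input=1 -> V=10
t=5: input=2 -> V=0 FIRE
t=6: input=4 -> V=0 FIRE
t=7: input=3 -> V=12
t=8: input=4 -> V=0 FIRE
t=9: input=1 -> V=4
t=10: input=2 -> V=11

Answer: 5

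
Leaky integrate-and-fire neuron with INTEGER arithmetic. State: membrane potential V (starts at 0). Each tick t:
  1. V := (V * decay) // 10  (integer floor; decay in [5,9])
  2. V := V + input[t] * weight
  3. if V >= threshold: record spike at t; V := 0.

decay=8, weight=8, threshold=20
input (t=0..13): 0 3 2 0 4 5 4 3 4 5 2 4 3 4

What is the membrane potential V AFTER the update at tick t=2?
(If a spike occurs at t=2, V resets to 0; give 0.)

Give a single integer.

Answer: 16

Derivation:
t=0: input=0 -> V=0
t=1: input=3 -> V=0 FIRE
t=2: input=2 -> V=16
t=3: input=0 -> V=12
t=4: input=4 -> V=0 FIRE
t=5: input=5 -> V=0 FIRE
t=6: input=4 -> V=0 FIRE
t=7: input=3 -> V=0 FIRE
t=8: input=4 -> V=0 FIRE
t=9: input=5 -> V=0 FIRE
t=10: input=2 -> V=16
t=11: input=4 -> V=0 FIRE
t=12: input=3 -> V=0 FIRE
t=13: input=4 -> V=0 FIRE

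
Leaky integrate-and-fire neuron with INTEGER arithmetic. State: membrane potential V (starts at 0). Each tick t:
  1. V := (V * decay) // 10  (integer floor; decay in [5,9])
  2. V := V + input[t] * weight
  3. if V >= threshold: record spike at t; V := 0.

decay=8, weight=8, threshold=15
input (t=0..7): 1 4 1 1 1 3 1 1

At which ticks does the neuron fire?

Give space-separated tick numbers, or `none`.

t=0: input=1 -> V=8
t=1: input=4 -> V=0 FIRE
t=2: input=1 -> V=8
t=3: input=1 -> V=14
t=4: input=1 -> V=0 FIRE
t=5: input=3 -> V=0 FIRE
t=6: input=1 -> V=8
t=7: input=1 -> V=14

Answer: 1 4 5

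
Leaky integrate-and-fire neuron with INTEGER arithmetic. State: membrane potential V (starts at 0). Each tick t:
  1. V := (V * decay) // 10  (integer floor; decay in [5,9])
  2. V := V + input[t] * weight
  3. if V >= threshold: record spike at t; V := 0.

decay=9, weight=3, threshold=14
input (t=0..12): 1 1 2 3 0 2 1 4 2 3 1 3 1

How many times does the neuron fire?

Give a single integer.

t=0: input=1 -> V=3
t=1: input=1 -> V=5
t=2: input=2 -> V=10
t=3: input=3 -> V=0 FIRE
t=4: input=0 -> V=0
t=5: input=2 -> V=6
t=6: input=1 -> V=8
t=7: input=4 -> V=0 FIRE
t=8: input=2 -> V=6
t=9: input=3 -> V=0 FIRE
t=10: input=1 -> V=3
t=11: input=3 -> V=11
t=12: input=1 -> V=12

Answer: 3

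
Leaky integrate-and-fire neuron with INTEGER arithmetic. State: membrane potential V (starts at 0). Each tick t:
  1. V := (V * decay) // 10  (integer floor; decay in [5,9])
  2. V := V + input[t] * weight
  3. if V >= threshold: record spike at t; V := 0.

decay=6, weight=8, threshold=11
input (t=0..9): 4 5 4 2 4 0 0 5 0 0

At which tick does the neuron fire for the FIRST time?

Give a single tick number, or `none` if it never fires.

Answer: 0

Derivation:
t=0: input=4 -> V=0 FIRE
t=1: input=5 -> V=0 FIRE
t=2: input=4 -> V=0 FIRE
t=3: input=2 -> V=0 FIRE
t=4: input=4 -> V=0 FIRE
t=5: input=0 -> V=0
t=6: input=0 -> V=0
t=7: input=5 -> V=0 FIRE
t=8: input=0 -> V=0
t=9: input=0 -> V=0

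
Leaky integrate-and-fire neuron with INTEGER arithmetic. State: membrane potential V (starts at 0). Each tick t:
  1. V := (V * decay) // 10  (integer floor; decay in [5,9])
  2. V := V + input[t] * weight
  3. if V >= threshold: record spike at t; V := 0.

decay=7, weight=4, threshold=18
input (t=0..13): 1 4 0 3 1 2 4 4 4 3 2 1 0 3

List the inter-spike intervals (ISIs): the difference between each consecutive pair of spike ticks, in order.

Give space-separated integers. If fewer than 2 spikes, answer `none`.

t=0: input=1 -> V=4
t=1: input=4 -> V=0 FIRE
t=2: input=0 -> V=0
t=3: input=3 -> V=12
t=4: input=1 -> V=12
t=5: input=2 -> V=16
t=6: input=4 -> V=0 FIRE
t=7: input=4 -> V=16
t=8: input=4 -> V=0 FIRE
t=9: input=3 -> V=12
t=10: input=2 -> V=16
t=11: input=1 -> V=15
t=12: input=0 -> V=10
t=13: input=3 -> V=0 FIRE

Answer: 5 2 5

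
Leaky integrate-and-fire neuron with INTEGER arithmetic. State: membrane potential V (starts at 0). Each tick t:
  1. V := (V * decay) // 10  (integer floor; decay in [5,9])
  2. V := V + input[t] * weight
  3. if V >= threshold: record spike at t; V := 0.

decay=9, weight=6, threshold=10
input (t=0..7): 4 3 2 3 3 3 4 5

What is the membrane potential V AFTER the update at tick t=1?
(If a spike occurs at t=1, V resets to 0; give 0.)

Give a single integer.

Answer: 0

Derivation:
t=0: input=4 -> V=0 FIRE
t=1: input=3 -> V=0 FIRE
t=2: input=2 -> V=0 FIRE
t=3: input=3 -> V=0 FIRE
t=4: input=3 -> V=0 FIRE
t=5: input=3 -> V=0 FIRE
t=6: input=4 -> V=0 FIRE
t=7: input=5 -> V=0 FIRE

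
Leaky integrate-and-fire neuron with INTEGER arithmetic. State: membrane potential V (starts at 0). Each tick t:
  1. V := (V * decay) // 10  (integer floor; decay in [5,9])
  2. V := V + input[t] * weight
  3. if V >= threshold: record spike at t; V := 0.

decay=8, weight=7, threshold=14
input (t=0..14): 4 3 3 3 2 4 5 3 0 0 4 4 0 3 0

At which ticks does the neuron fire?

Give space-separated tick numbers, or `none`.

Answer: 0 1 2 3 4 5 6 7 10 11 13

Derivation:
t=0: input=4 -> V=0 FIRE
t=1: input=3 -> V=0 FIRE
t=2: input=3 -> V=0 FIRE
t=3: input=3 -> V=0 FIRE
t=4: input=2 -> V=0 FIRE
t=5: input=4 -> V=0 FIRE
t=6: input=5 -> V=0 FIRE
t=7: input=3 -> V=0 FIRE
t=8: input=0 -> V=0
t=9: input=0 -> V=0
t=10: input=4 -> V=0 FIRE
t=11: input=4 -> V=0 FIRE
t=12: input=0 -> V=0
t=13: input=3 -> V=0 FIRE
t=14: input=0 -> V=0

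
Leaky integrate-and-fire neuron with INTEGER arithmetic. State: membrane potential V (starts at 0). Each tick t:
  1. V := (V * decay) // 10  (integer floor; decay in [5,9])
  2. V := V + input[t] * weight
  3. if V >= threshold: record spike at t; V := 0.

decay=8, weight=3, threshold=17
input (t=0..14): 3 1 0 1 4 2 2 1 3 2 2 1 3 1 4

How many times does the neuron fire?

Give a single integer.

Answer: 3

Derivation:
t=0: input=3 -> V=9
t=1: input=1 -> V=10
t=2: input=0 -> V=8
t=3: input=1 -> V=9
t=4: input=4 -> V=0 FIRE
t=5: input=2 -> V=6
t=6: input=2 -> V=10
t=7: input=1 -> V=11
t=8: input=3 -> V=0 FIRE
t=9: input=2 -> V=6
t=10: input=2 -> V=10
t=11: input=1 -> V=11
t=12: input=3 -> V=0 FIRE
t=13: input=1 -> V=3
t=14: input=4 -> V=14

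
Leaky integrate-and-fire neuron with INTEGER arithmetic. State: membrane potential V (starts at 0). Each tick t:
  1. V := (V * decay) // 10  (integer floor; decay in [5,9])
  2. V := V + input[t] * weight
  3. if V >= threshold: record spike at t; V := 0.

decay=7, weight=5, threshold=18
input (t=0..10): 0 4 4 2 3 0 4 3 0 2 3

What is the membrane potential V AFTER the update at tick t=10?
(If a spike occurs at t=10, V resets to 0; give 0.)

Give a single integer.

Answer: 0

Derivation:
t=0: input=0 -> V=0
t=1: input=4 -> V=0 FIRE
t=2: input=4 -> V=0 FIRE
t=3: input=2 -> V=10
t=4: input=3 -> V=0 FIRE
t=5: input=0 -> V=0
t=6: input=4 -> V=0 FIRE
t=7: input=3 -> V=15
t=8: input=0 -> V=10
t=9: input=2 -> V=17
t=10: input=3 -> V=0 FIRE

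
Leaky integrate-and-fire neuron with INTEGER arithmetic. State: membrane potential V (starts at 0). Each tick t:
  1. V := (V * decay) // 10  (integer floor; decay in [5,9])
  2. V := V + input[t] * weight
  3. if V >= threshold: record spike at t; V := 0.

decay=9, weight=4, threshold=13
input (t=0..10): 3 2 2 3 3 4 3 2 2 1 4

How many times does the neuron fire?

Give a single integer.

Answer: 5

Derivation:
t=0: input=3 -> V=12
t=1: input=2 -> V=0 FIRE
t=2: input=2 -> V=8
t=3: input=3 -> V=0 FIRE
t=4: input=3 -> V=12
t=5: input=4 -> V=0 FIRE
t=6: input=3 -> V=12
t=7: input=2 -> V=0 FIRE
t=8: input=2 -> V=8
t=9: input=1 -> V=11
t=10: input=4 -> V=0 FIRE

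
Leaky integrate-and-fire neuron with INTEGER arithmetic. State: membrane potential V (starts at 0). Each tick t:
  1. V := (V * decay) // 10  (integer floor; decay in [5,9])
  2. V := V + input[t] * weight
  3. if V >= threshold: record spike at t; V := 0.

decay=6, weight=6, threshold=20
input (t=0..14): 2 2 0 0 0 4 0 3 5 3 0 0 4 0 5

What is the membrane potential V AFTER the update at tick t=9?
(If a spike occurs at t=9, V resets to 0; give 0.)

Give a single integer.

Answer: 18

Derivation:
t=0: input=2 -> V=12
t=1: input=2 -> V=19
t=2: input=0 -> V=11
t=3: input=0 -> V=6
t=4: input=0 -> V=3
t=5: input=4 -> V=0 FIRE
t=6: input=0 -> V=0
t=7: input=3 -> V=18
t=8: input=5 -> V=0 FIRE
t=9: input=3 -> V=18
t=10: input=0 -> V=10
t=11: input=0 -> V=6
t=12: input=4 -> V=0 FIRE
t=13: input=0 -> V=0
t=14: input=5 -> V=0 FIRE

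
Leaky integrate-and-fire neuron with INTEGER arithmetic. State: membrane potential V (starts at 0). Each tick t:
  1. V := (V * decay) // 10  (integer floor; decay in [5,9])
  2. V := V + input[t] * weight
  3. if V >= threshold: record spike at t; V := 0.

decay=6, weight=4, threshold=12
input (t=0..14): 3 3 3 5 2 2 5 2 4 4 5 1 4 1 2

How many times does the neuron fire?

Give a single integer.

t=0: input=3 -> V=0 FIRE
t=1: input=3 -> V=0 FIRE
t=2: input=3 -> V=0 FIRE
t=3: input=5 -> V=0 FIRE
t=4: input=2 -> V=8
t=5: input=2 -> V=0 FIRE
t=6: input=5 -> V=0 FIRE
t=7: input=2 -> V=8
t=8: input=4 -> V=0 FIRE
t=9: input=4 -> V=0 FIRE
t=10: input=5 -> V=0 FIRE
t=11: input=1 -> V=4
t=12: input=4 -> V=0 FIRE
t=13: input=1 -> V=4
t=14: input=2 -> V=10

Answer: 10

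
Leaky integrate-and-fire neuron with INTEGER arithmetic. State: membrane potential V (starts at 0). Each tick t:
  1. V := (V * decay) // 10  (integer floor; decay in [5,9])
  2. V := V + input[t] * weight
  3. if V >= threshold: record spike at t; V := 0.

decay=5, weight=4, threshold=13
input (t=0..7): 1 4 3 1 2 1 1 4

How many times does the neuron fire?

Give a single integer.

t=0: input=1 -> V=4
t=1: input=4 -> V=0 FIRE
t=2: input=3 -> V=12
t=3: input=1 -> V=10
t=4: input=2 -> V=0 FIRE
t=5: input=1 -> V=4
t=6: input=1 -> V=6
t=7: input=4 -> V=0 FIRE

Answer: 3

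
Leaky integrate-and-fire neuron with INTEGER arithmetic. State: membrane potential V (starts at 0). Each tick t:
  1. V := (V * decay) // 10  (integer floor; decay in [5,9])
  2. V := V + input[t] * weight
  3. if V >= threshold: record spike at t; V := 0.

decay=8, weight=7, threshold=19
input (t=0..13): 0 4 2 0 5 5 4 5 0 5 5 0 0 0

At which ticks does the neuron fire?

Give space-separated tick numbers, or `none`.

Answer: 1 4 5 6 7 9 10

Derivation:
t=0: input=0 -> V=0
t=1: input=4 -> V=0 FIRE
t=2: input=2 -> V=14
t=3: input=0 -> V=11
t=4: input=5 -> V=0 FIRE
t=5: input=5 -> V=0 FIRE
t=6: input=4 -> V=0 FIRE
t=7: input=5 -> V=0 FIRE
t=8: input=0 -> V=0
t=9: input=5 -> V=0 FIRE
t=10: input=5 -> V=0 FIRE
t=11: input=0 -> V=0
t=12: input=0 -> V=0
t=13: input=0 -> V=0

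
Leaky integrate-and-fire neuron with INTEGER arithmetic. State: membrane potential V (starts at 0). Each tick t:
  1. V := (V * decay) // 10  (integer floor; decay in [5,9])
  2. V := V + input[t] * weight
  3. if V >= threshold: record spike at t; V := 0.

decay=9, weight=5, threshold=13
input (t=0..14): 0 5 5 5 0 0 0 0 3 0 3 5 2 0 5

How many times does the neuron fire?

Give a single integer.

t=0: input=0 -> V=0
t=1: input=5 -> V=0 FIRE
t=2: input=5 -> V=0 FIRE
t=3: input=5 -> V=0 FIRE
t=4: input=0 -> V=0
t=5: input=0 -> V=0
t=6: input=0 -> V=0
t=7: input=0 -> V=0
t=8: input=3 -> V=0 FIRE
t=9: input=0 -> V=0
t=10: input=3 -> V=0 FIRE
t=11: input=5 -> V=0 FIRE
t=12: input=2 -> V=10
t=13: input=0 -> V=9
t=14: input=5 -> V=0 FIRE

Answer: 7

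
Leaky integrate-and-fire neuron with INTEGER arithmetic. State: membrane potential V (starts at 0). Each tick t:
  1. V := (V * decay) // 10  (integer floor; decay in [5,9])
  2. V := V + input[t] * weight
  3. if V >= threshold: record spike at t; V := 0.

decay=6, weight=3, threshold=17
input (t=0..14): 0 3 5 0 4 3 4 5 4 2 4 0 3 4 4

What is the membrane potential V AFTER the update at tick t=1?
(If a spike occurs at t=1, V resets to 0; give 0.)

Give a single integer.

Answer: 9

Derivation:
t=0: input=0 -> V=0
t=1: input=3 -> V=9
t=2: input=5 -> V=0 FIRE
t=3: input=0 -> V=0
t=4: input=4 -> V=12
t=5: input=3 -> V=16
t=6: input=4 -> V=0 FIRE
t=7: input=5 -> V=15
t=8: input=4 -> V=0 FIRE
t=9: input=2 -> V=6
t=10: input=4 -> V=15
t=11: input=0 -> V=9
t=12: input=3 -> V=14
t=13: input=4 -> V=0 FIRE
t=14: input=4 -> V=12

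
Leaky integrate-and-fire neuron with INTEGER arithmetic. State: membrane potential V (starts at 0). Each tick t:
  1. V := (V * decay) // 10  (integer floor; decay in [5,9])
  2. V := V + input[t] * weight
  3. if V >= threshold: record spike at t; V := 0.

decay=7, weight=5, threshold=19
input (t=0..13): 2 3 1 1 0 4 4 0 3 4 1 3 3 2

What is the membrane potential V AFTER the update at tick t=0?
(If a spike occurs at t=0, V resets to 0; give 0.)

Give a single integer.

Answer: 10

Derivation:
t=0: input=2 -> V=10
t=1: input=3 -> V=0 FIRE
t=2: input=1 -> V=5
t=3: input=1 -> V=8
t=4: input=0 -> V=5
t=5: input=4 -> V=0 FIRE
t=6: input=4 -> V=0 FIRE
t=7: input=0 -> V=0
t=8: input=3 -> V=15
t=9: input=4 -> V=0 FIRE
t=10: input=1 -> V=5
t=11: input=3 -> V=18
t=12: input=3 -> V=0 FIRE
t=13: input=2 -> V=10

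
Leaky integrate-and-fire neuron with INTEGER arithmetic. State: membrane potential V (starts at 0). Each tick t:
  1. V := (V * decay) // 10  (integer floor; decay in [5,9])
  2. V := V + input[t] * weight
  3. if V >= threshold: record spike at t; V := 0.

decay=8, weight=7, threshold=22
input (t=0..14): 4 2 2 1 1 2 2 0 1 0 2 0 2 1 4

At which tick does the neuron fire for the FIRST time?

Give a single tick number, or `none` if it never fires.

t=0: input=4 -> V=0 FIRE
t=1: input=2 -> V=14
t=2: input=2 -> V=0 FIRE
t=3: input=1 -> V=7
t=4: input=1 -> V=12
t=5: input=2 -> V=0 FIRE
t=6: input=2 -> V=14
t=7: input=0 -> V=11
t=8: input=1 -> V=15
t=9: input=0 -> V=12
t=10: input=2 -> V=0 FIRE
t=11: input=0 -> V=0
t=12: input=2 -> V=14
t=13: input=1 -> V=18
t=14: input=4 -> V=0 FIRE

Answer: 0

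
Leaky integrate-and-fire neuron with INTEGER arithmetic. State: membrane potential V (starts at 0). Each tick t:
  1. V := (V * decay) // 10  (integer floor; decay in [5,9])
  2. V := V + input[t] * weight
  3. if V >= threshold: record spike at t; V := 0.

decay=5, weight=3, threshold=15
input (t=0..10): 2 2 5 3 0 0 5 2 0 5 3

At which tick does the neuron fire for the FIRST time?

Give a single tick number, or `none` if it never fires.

Answer: 2

Derivation:
t=0: input=2 -> V=6
t=1: input=2 -> V=9
t=2: input=5 -> V=0 FIRE
t=3: input=3 -> V=9
t=4: input=0 -> V=4
t=5: input=0 -> V=2
t=6: input=5 -> V=0 FIRE
t=7: input=2 -> V=6
t=8: input=0 -> V=3
t=9: input=5 -> V=0 FIRE
t=10: input=3 -> V=9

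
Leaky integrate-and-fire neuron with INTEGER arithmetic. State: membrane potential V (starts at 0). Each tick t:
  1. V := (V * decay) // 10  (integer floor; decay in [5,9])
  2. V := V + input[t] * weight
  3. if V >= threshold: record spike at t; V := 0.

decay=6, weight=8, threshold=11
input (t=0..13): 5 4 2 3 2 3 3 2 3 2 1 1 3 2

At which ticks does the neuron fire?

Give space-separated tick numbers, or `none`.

t=0: input=5 -> V=0 FIRE
t=1: input=4 -> V=0 FIRE
t=2: input=2 -> V=0 FIRE
t=3: input=3 -> V=0 FIRE
t=4: input=2 -> V=0 FIRE
t=5: input=3 -> V=0 FIRE
t=6: input=3 -> V=0 FIRE
t=7: input=2 -> V=0 FIRE
t=8: input=3 -> V=0 FIRE
t=9: input=2 -> V=0 FIRE
t=10: input=1 -> V=8
t=11: input=1 -> V=0 FIRE
t=12: input=3 -> V=0 FIRE
t=13: input=2 -> V=0 FIRE

Answer: 0 1 2 3 4 5 6 7 8 9 11 12 13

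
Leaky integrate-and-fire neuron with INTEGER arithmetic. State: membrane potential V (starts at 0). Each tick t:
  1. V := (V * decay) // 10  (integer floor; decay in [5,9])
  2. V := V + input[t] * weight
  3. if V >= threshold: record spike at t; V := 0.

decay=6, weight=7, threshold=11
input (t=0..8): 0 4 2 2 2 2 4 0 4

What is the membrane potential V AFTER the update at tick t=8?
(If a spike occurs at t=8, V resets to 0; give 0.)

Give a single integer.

Answer: 0

Derivation:
t=0: input=0 -> V=0
t=1: input=4 -> V=0 FIRE
t=2: input=2 -> V=0 FIRE
t=3: input=2 -> V=0 FIRE
t=4: input=2 -> V=0 FIRE
t=5: input=2 -> V=0 FIRE
t=6: input=4 -> V=0 FIRE
t=7: input=0 -> V=0
t=8: input=4 -> V=0 FIRE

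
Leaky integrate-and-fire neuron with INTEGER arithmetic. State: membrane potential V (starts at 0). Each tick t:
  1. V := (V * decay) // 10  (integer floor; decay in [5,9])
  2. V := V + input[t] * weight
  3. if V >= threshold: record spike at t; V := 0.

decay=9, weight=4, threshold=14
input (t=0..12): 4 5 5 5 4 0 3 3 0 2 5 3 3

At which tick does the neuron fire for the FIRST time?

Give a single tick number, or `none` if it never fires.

Answer: 0

Derivation:
t=0: input=4 -> V=0 FIRE
t=1: input=5 -> V=0 FIRE
t=2: input=5 -> V=0 FIRE
t=3: input=5 -> V=0 FIRE
t=4: input=4 -> V=0 FIRE
t=5: input=0 -> V=0
t=6: input=3 -> V=12
t=7: input=3 -> V=0 FIRE
t=8: input=0 -> V=0
t=9: input=2 -> V=8
t=10: input=5 -> V=0 FIRE
t=11: input=3 -> V=12
t=12: input=3 -> V=0 FIRE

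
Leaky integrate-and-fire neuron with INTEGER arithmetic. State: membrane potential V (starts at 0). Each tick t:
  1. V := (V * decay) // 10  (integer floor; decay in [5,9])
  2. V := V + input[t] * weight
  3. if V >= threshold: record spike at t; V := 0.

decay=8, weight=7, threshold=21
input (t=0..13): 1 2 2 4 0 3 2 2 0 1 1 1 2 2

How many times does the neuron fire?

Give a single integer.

t=0: input=1 -> V=7
t=1: input=2 -> V=19
t=2: input=2 -> V=0 FIRE
t=3: input=4 -> V=0 FIRE
t=4: input=0 -> V=0
t=5: input=3 -> V=0 FIRE
t=6: input=2 -> V=14
t=7: input=2 -> V=0 FIRE
t=8: input=0 -> V=0
t=9: input=1 -> V=7
t=10: input=1 -> V=12
t=11: input=1 -> V=16
t=12: input=2 -> V=0 FIRE
t=13: input=2 -> V=14

Answer: 5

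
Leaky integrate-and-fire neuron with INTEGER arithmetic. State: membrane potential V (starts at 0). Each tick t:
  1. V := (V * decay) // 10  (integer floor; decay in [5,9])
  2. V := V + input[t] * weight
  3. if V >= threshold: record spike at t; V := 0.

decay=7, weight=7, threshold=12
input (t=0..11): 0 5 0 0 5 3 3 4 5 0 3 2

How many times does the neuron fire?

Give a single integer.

t=0: input=0 -> V=0
t=1: input=5 -> V=0 FIRE
t=2: input=0 -> V=0
t=3: input=0 -> V=0
t=4: input=5 -> V=0 FIRE
t=5: input=3 -> V=0 FIRE
t=6: input=3 -> V=0 FIRE
t=7: input=4 -> V=0 FIRE
t=8: input=5 -> V=0 FIRE
t=9: input=0 -> V=0
t=10: input=3 -> V=0 FIRE
t=11: input=2 -> V=0 FIRE

Answer: 8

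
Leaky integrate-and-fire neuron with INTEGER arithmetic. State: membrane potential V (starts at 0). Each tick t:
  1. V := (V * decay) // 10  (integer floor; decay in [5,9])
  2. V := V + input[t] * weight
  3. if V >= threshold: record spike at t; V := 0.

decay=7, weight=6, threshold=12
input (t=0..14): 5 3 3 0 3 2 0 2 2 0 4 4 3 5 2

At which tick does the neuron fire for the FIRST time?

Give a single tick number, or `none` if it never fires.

Answer: 0

Derivation:
t=0: input=5 -> V=0 FIRE
t=1: input=3 -> V=0 FIRE
t=2: input=3 -> V=0 FIRE
t=3: input=0 -> V=0
t=4: input=3 -> V=0 FIRE
t=5: input=2 -> V=0 FIRE
t=6: input=0 -> V=0
t=7: input=2 -> V=0 FIRE
t=8: input=2 -> V=0 FIRE
t=9: input=0 -> V=0
t=10: input=4 -> V=0 FIRE
t=11: input=4 -> V=0 FIRE
t=12: input=3 -> V=0 FIRE
t=13: input=5 -> V=0 FIRE
t=14: input=2 -> V=0 FIRE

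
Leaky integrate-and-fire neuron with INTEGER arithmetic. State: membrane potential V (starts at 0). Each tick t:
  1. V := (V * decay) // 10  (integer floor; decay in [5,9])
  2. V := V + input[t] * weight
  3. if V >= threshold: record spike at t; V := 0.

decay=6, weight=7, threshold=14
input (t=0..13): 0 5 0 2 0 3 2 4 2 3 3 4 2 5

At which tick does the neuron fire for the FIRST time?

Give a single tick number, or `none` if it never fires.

t=0: input=0 -> V=0
t=1: input=5 -> V=0 FIRE
t=2: input=0 -> V=0
t=3: input=2 -> V=0 FIRE
t=4: input=0 -> V=0
t=5: input=3 -> V=0 FIRE
t=6: input=2 -> V=0 FIRE
t=7: input=4 -> V=0 FIRE
t=8: input=2 -> V=0 FIRE
t=9: input=3 -> V=0 FIRE
t=10: input=3 -> V=0 FIRE
t=11: input=4 -> V=0 FIRE
t=12: input=2 -> V=0 FIRE
t=13: input=5 -> V=0 FIRE

Answer: 1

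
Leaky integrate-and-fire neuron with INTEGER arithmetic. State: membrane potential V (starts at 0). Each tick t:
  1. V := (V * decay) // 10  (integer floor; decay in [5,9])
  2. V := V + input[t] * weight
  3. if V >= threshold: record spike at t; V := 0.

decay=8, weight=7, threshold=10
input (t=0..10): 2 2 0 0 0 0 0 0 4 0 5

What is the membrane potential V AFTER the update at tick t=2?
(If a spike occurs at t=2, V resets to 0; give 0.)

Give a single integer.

Answer: 0

Derivation:
t=0: input=2 -> V=0 FIRE
t=1: input=2 -> V=0 FIRE
t=2: input=0 -> V=0
t=3: input=0 -> V=0
t=4: input=0 -> V=0
t=5: input=0 -> V=0
t=6: input=0 -> V=0
t=7: input=0 -> V=0
t=8: input=4 -> V=0 FIRE
t=9: input=0 -> V=0
t=10: input=5 -> V=0 FIRE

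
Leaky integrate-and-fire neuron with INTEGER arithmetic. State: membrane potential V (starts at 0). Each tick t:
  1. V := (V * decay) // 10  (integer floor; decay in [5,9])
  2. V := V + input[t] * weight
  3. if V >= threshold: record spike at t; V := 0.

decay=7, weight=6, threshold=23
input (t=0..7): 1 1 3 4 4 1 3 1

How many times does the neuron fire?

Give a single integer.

Answer: 3

Derivation:
t=0: input=1 -> V=6
t=1: input=1 -> V=10
t=2: input=3 -> V=0 FIRE
t=3: input=4 -> V=0 FIRE
t=4: input=4 -> V=0 FIRE
t=5: input=1 -> V=6
t=6: input=3 -> V=22
t=7: input=1 -> V=21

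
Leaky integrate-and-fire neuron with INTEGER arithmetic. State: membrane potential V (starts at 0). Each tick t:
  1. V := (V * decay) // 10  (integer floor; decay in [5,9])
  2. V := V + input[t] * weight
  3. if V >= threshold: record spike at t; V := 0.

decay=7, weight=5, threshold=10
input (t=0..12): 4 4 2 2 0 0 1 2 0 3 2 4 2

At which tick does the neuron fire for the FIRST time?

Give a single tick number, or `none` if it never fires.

t=0: input=4 -> V=0 FIRE
t=1: input=4 -> V=0 FIRE
t=2: input=2 -> V=0 FIRE
t=3: input=2 -> V=0 FIRE
t=4: input=0 -> V=0
t=5: input=0 -> V=0
t=6: input=1 -> V=5
t=7: input=2 -> V=0 FIRE
t=8: input=0 -> V=0
t=9: input=3 -> V=0 FIRE
t=10: input=2 -> V=0 FIRE
t=11: input=4 -> V=0 FIRE
t=12: input=2 -> V=0 FIRE

Answer: 0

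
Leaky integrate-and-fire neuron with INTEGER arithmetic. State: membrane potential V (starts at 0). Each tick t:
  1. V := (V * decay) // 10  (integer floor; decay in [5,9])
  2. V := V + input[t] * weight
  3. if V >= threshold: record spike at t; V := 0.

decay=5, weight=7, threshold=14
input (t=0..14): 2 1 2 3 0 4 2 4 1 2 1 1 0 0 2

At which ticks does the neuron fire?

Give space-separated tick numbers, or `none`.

Answer: 0 2 3 5 6 7 9 14

Derivation:
t=0: input=2 -> V=0 FIRE
t=1: input=1 -> V=7
t=2: input=2 -> V=0 FIRE
t=3: input=3 -> V=0 FIRE
t=4: input=0 -> V=0
t=5: input=4 -> V=0 FIRE
t=6: input=2 -> V=0 FIRE
t=7: input=4 -> V=0 FIRE
t=8: input=1 -> V=7
t=9: input=2 -> V=0 FIRE
t=10: input=1 -> V=7
t=11: input=1 -> V=10
t=12: input=0 -> V=5
t=13: input=0 -> V=2
t=14: input=2 -> V=0 FIRE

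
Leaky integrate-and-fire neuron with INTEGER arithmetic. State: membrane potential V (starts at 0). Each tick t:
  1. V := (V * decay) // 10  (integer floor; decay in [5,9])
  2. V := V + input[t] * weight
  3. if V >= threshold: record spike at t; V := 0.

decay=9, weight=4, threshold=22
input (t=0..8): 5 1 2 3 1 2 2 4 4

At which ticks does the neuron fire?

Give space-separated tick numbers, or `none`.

t=0: input=5 -> V=20
t=1: input=1 -> V=0 FIRE
t=2: input=2 -> V=8
t=3: input=3 -> V=19
t=4: input=1 -> V=21
t=5: input=2 -> V=0 FIRE
t=6: input=2 -> V=8
t=7: input=4 -> V=0 FIRE
t=8: input=4 -> V=16

Answer: 1 5 7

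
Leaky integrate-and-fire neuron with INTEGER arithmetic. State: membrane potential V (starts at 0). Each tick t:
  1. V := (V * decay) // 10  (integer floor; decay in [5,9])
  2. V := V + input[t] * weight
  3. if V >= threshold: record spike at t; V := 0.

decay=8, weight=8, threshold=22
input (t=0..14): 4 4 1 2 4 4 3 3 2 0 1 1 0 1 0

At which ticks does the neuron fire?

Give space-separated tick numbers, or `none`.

Answer: 0 1 3 4 5 6 7

Derivation:
t=0: input=4 -> V=0 FIRE
t=1: input=4 -> V=0 FIRE
t=2: input=1 -> V=8
t=3: input=2 -> V=0 FIRE
t=4: input=4 -> V=0 FIRE
t=5: input=4 -> V=0 FIRE
t=6: input=3 -> V=0 FIRE
t=7: input=3 -> V=0 FIRE
t=8: input=2 -> V=16
t=9: input=0 -> V=12
t=10: input=1 -> V=17
t=11: input=1 -> V=21
t=12: input=0 -> V=16
t=13: input=1 -> V=20
t=14: input=0 -> V=16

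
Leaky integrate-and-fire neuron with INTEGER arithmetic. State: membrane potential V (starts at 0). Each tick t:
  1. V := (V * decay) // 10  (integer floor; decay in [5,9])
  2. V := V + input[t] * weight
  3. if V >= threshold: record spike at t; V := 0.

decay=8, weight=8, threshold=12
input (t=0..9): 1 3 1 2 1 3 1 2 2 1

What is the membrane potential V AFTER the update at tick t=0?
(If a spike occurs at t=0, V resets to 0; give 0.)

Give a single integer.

t=0: input=1 -> V=8
t=1: input=3 -> V=0 FIRE
t=2: input=1 -> V=8
t=3: input=2 -> V=0 FIRE
t=4: input=1 -> V=8
t=5: input=3 -> V=0 FIRE
t=6: input=1 -> V=8
t=7: input=2 -> V=0 FIRE
t=8: input=2 -> V=0 FIRE
t=9: input=1 -> V=8

Answer: 8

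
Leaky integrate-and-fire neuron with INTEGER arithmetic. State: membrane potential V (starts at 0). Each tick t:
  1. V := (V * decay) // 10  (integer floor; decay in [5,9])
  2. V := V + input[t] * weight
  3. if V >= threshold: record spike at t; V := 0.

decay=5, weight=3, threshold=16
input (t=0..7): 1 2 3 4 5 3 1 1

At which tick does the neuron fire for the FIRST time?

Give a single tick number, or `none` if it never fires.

t=0: input=1 -> V=3
t=1: input=2 -> V=7
t=2: input=3 -> V=12
t=3: input=4 -> V=0 FIRE
t=4: input=5 -> V=15
t=5: input=3 -> V=0 FIRE
t=6: input=1 -> V=3
t=7: input=1 -> V=4

Answer: 3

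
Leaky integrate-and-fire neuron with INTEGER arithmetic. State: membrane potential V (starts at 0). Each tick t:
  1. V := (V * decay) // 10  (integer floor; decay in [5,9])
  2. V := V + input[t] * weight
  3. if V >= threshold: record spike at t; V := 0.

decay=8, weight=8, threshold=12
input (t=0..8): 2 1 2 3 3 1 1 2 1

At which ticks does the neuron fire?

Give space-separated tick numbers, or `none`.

Answer: 0 2 3 4 6 7

Derivation:
t=0: input=2 -> V=0 FIRE
t=1: input=1 -> V=8
t=2: input=2 -> V=0 FIRE
t=3: input=3 -> V=0 FIRE
t=4: input=3 -> V=0 FIRE
t=5: input=1 -> V=8
t=6: input=1 -> V=0 FIRE
t=7: input=2 -> V=0 FIRE
t=8: input=1 -> V=8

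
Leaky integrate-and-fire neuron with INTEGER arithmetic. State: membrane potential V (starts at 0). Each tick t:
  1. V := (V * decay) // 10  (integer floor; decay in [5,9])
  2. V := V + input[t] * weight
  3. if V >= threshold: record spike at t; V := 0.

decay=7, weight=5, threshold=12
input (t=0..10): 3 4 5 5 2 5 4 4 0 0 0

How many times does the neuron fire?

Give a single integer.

t=0: input=3 -> V=0 FIRE
t=1: input=4 -> V=0 FIRE
t=2: input=5 -> V=0 FIRE
t=3: input=5 -> V=0 FIRE
t=4: input=2 -> V=10
t=5: input=5 -> V=0 FIRE
t=6: input=4 -> V=0 FIRE
t=7: input=4 -> V=0 FIRE
t=8: input=0 -> V=0
t=9: input=0 -> V=0
t=10: input=0 -> V=0

Answer: 7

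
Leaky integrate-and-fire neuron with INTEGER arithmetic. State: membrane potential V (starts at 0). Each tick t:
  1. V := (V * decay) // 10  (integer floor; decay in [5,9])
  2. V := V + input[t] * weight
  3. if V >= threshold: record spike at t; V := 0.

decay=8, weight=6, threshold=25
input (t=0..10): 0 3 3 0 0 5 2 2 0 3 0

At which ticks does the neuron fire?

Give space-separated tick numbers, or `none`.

t=0: input=0 -> V=0
t=1: input=3 -> V=18
t=2: input=3 -> V=0 FIRE
t=3: input=0 -> V=0
t=4: input=0 -> V=0
t=5: input=5 -> V=0 FIRE
t=6: input=2 -> V=12
t=7: input=2 -> V=21
t=8: input=0 -> V=16
t=9: input=3 -> V=0 FIRE
t=10: input=0 -> V=0

Answer: 2 5 9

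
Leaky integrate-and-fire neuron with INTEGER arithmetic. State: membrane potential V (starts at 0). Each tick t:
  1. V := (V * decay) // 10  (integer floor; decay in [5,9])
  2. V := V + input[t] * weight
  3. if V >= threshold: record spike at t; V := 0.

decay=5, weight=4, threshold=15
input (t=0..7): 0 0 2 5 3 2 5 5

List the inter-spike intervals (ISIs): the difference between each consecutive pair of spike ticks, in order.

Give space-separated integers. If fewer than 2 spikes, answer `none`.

t=0: input=0 -> V=0
t=1: input=0 -> V=0
t=2: input=2 -> V=8
t=3: input=5 -> V=0 FIRE
t=4: input=3 -> V=12
t=5: input=2 -> V=14
t=6: input=5 -> V=0 FIRE
t=7: input=5 -> V=0 FIRE

Answer: 3 1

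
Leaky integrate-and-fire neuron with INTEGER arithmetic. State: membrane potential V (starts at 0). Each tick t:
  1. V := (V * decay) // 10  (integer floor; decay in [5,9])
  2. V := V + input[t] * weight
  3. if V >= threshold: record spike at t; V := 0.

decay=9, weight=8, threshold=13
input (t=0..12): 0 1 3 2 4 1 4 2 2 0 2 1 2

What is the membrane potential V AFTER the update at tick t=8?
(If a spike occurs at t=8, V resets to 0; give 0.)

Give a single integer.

Answer: 0

Derivation:
t=0: input=0 -> V=0
t=1: input=1 -> V=8
t=2: input=3 -> V=0 FIRE
t=3: input=2 -> V=0 FIRE
t=4: input=4 -> V=0 FIRE
t=5: input=1 -> V=8
t=6: input=4 -> V=0 FIRE
t=7: input=2 -> V=0 FIRE
t=8: input=2 -> V=0 FIRE
t=9: input=0 -> V=0
t=10: input=2 -> V=0 FIRE
t=11: input=1 -> V=8
t=12: input=2 -> V=0 FIRE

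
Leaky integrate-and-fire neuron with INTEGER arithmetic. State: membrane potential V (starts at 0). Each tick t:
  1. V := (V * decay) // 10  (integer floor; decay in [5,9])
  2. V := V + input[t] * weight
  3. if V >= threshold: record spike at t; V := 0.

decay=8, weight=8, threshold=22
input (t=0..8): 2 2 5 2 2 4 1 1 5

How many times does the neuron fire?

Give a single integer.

Answer: 5

Derivation:
t=0: input=2 -> V=16
t=1: input=2 -> V=0 FIRE
t=2: input=5 -> V=0 FIRE
t=3: input=2 -> V=16
t=4: input=2 -> V=0 FIRE
t=5: input=4 -> V=0 FIRE
t=6: input=1 -> V=8
t=7: input=1 -> V=14
t=8: input=5 -> V=0 FIRE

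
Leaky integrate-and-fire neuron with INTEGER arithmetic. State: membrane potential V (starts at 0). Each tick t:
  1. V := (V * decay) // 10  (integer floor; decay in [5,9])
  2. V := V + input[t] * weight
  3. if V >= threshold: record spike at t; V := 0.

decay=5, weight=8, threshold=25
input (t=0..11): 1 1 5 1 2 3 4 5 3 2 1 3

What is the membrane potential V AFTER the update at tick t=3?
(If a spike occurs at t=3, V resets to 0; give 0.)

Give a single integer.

Answer: 8

Derivation:
t=0: input=1 -> V=8
t=1: input=1 -> V=12
t=2: input=5 -> V=0 FIRE
t=3: input=1 -> V=8
t=4: input=2 -> V=20
t=5: input=3 -> V=0 FIRE
t=6: input=4 -> V=0 FIRE
t=7: input=5 -> V=0 FIRE
t=8: input=3 -> V=24
t=9: input=2 -> V=0 FIRE
t=10: input=1 -> V=8
t=11: input=3 -> V=0 FIRE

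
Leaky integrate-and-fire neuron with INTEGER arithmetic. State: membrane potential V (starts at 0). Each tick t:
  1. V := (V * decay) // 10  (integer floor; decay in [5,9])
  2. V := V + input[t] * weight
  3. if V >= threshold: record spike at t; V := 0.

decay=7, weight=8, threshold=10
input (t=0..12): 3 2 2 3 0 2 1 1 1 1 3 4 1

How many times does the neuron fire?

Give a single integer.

t=0: input=3 -> V=0 FIRE
t=1: input=2 -> V=0 FIRE
t=2: input=2 -> V=0 FIRE
t=3: input=3 -> V=0 FIRE
t=4: input=0 -> V=0
t=5: input=2 -> V=0 FIRE
t=6: input=1 -> V=8
t=7: input=1 -> V=0 FIRE
t=8: input=1 -> V=8
t=9: input=1 -> V=0 FIRE
t=10: input=3 -> V=0 FIRE
t=11: input=4 -> V=0 FIRE
t=12: input=1 -> V=8

Answer: 9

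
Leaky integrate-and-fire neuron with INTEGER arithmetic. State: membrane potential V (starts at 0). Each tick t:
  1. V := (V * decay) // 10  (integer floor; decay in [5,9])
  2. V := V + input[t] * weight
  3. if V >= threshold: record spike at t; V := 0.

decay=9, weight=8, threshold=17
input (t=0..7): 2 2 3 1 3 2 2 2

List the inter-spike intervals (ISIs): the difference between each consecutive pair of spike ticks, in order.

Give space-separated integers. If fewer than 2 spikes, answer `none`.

Answer: 1 2 2

Derivation:
t=0: input=2 -> V=16
t=1: input=2 -> V=0 FIRE
t=2: input=3 -> V=0 FIRE
t=3: input=1 -> V=8
t=4: input=3 -> V=0 FIRE
t=5: input=2 -> V=16
t=6: input=2 -> V=0 FIRE
t=7: input=2 -> V=16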